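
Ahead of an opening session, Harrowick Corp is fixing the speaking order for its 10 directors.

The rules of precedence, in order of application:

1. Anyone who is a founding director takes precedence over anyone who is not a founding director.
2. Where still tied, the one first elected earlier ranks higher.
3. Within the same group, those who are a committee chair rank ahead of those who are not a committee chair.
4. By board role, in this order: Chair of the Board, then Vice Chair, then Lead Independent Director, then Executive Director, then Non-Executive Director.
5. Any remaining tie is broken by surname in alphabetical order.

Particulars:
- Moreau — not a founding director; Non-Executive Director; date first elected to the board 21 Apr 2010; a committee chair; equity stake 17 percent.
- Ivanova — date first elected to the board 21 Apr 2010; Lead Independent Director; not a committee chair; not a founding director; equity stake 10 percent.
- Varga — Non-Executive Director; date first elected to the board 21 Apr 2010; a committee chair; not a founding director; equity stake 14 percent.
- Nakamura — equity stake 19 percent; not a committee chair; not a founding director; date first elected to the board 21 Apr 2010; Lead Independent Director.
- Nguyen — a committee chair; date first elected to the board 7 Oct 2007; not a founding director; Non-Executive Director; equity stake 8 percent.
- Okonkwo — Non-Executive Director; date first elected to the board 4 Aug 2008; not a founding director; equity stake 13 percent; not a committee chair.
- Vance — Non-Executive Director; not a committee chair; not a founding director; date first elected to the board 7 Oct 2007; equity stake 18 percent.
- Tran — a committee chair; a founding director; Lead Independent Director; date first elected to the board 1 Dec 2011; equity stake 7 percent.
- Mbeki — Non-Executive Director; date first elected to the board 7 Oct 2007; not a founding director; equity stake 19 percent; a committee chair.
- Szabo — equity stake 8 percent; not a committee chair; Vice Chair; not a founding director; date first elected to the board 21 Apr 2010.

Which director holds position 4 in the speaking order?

By the first rule: Tran (a founding director); then Mbeki, Nguyen, Vance, Okonkwo, Moreau, Varga, Szabo, Ivanova and Nakamura (each not a founding director).
Among Mbeki, Nguyen, Vance, Okonkwo, Moreau, Varga, Szabo, Ivanova and Nakamura, by date first elected to the board (earlier first): Mbeki, Nguyen and Vance (7 Oct 2007) before Okonkwo (4 Aug 2008) before Moreau, Varga, Szabo, Ivanova and Nakamura (21 Apr 2010).
Among Mbeki, Nguyen and Vance, a committee chair before not a committee chair: Mbeki and Nguyen (a committee chair) before Vance (not a committee chair).
Mbeki and Nguyen are each Non-Executive Director, so the next rule applies.
Among Mbeki and Nguyen, alphabetically by surname: Mbeki before Nguyen.
Among Moreau, Varga, Szabo, Ivanova and Nakamura, a committee chair before not a committee chair: Moreau and Varga (a committee chair) before Szabo, Ivanova and Nakamura (not a committee chair).
Moreau and Varga are each Non-Executive Director, so the next rule applies.
Among Moreau and Varga, alphabetically by surname: Moreau before Varga.
Among Szabo, Ivanova and Nakamura, by board role: Szabo (Vice Chair) before Ivanova and Nakamura (Lead Independent Director).
Among Ivanova and Nakamura, alphabetically by surname: Ivanova before Nakamura.
Order: Tran, Mbeki, Nguyen, Vance, Okonkwo, Moreau, Varga, Szabo, Ivanova, Nakamura.

Vance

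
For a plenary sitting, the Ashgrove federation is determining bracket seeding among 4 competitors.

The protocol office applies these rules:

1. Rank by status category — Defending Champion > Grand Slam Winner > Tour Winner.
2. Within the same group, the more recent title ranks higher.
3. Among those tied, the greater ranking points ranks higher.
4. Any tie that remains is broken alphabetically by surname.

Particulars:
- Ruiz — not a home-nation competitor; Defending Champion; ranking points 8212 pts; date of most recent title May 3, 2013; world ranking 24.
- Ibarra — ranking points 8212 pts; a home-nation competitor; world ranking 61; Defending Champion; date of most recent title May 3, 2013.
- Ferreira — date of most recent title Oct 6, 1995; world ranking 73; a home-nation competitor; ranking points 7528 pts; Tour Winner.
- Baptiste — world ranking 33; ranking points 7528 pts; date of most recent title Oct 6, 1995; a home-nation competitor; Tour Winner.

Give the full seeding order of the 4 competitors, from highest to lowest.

By status category: Ibarra and Ruiz (Defending Champion); then Baptiste and Ferreira (Tour Winner).
Ibarra and Ruiz both have date of most recent title May 3, 2013, so the next rule applies.
Ibarra and Ruiz both have ranking points 8212 pts, so the next rule applies.
Among Ibarra and Ruiz, alphabetically by surname: Ibarra before Ruiz.
Baptiste and Ferreira both have date of most recent title Oct 6, 1995, so the next rule applies.
Baptiste and Ferreira both have ranking points 7528 pts, so the next rule applies.
Among Baptiste and Ferreira, alphabetically by surname: Baptiste before Ferreira.
Full order: Ibarra, Ruiz, Baptiste, Ferreira.

Ibarra, Ruiz, Baptiste, Ferreira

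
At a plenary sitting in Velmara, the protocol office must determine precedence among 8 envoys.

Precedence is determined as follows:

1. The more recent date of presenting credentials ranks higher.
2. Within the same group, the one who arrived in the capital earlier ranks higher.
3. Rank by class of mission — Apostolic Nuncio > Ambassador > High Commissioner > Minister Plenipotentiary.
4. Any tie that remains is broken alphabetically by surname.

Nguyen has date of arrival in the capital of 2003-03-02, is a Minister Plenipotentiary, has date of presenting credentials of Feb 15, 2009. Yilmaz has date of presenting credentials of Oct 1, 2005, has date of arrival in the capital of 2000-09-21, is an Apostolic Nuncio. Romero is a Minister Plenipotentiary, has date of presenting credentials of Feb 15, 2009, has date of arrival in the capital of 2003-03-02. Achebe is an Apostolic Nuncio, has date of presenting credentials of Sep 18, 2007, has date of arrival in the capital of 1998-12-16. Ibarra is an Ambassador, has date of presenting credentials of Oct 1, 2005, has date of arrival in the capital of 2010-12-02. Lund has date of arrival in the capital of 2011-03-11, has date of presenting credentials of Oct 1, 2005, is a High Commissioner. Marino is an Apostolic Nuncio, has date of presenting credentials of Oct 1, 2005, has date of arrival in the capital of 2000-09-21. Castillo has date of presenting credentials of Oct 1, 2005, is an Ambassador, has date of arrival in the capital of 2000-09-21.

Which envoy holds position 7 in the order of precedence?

Ibarra

By date of presenting credentials (later first): Nguyen and Romero (both Feb 15, 2009); then Achebe (Sep 18, 2007); then Marino, Yilmaz, Castillo, Ibarra and Lund (each Oct 1, 2005).
Nguyen and Romero both have date of arrival in the capital 2003-03-02, so the next rule applies.
Nguyen and Romero are each Minister Plenipotentiary, so the next rule applies.
Among Nguyen and Romero, alphabetically by surname: Nguyen before Romero.
Among Marino, Yilmaz, Castillo, Ibarra and Lund, by date of arrival in the capital (earlier first): Marino, Yilmaz and Castillo (2000-09-21) before Ibarra (2010-12-02) before Lund (2011-03-11).
Among Marino, Yilmaz and Castillo, by class of mission: Marino and Yilmaz (Apostolic Nuncio) before Castillo (Ambassador).
Among Marino and Yilmaz, alphabetically by surname: Marino before Yilmaz.
Order: Nguyen, Romero, Achebe, Marino, Yilmaz, Castillo, Ibarra, Lund.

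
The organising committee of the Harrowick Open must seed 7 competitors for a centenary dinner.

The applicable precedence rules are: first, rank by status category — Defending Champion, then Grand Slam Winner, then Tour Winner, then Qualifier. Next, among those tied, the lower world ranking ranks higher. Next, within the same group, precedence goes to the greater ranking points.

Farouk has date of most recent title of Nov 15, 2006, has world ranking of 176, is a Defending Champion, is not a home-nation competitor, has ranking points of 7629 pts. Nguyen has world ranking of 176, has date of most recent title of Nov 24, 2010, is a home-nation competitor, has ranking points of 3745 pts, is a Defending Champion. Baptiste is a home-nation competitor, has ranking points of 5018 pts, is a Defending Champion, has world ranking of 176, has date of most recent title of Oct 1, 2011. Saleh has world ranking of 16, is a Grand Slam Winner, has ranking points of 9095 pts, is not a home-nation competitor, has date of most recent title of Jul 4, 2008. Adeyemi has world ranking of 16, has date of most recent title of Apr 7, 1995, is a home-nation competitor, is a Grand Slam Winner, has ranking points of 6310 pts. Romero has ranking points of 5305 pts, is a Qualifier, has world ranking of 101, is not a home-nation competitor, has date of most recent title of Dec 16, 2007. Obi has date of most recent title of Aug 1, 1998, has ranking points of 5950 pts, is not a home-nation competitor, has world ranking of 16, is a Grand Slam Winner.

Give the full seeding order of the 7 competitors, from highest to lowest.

By status category: Farouk, Baptiste and Nguyen (Defending Champion); then Saleh, Adeyemi and Obi (Grand Slam Winner); then Romero (Qualifier).
Farouk, Baptiste and Nguyen all have world ranking 176, so the next rule applies.
Among Farouk, Baptiste and Nguyen, by ranking points (higher first): Farouk (7629 pts) before Baptiste (5018 pts) before Nguyen (3745 pts).
Saleh, Adeyemi and Obi all have world ranking 16, so the next rule applies.
Among Saleh, Adeyemi and Obi, by ranking points (higher first): Saleh (9095 pts) before Adeyemi (6310 pts) before Obi (5950 pts).
Full order: Farouk, Baptiste, Nguyen, Saleh, Adeyemi, Obi, Romero.

Farouk, Baptiste, Nguyen, Saleh, Adeyemi, Obi, Romero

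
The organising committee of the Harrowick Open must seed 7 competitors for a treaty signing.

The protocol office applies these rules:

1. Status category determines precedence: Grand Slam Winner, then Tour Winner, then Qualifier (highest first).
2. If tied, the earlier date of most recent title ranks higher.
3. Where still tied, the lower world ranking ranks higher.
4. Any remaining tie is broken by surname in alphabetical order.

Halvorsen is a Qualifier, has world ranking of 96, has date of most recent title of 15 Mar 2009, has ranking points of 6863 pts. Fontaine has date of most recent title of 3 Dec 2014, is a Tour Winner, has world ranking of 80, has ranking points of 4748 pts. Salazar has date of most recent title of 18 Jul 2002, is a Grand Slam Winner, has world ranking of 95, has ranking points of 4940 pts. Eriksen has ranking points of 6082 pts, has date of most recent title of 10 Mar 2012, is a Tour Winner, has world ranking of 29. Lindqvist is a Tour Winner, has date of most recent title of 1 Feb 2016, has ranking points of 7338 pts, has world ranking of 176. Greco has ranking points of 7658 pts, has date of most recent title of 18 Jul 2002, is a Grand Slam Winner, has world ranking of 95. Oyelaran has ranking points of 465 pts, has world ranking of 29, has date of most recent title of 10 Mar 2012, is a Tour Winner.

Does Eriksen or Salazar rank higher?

By status category: Greco and Salazar (Grand Slam Winner); then Eriksen, Oyelaran, Fontaine and Lindqvist (Tour Winner); then Halvorsen (Qualifier).
Greco and Salazar both have date of most recent title 18 Jul 2002, so the next rule applies.
Greco and Salazar both have world ranking 95, so the next rule applies.
Among Greco and Salazar, alphabetically by surname: Greco before Salazar.
Among Eriksen, Oyelaran, Fontaine and Lindqvist, by date of most recent title (earlier first): Eriksen and Oyelaran (10 Mar 2012) before Fontaine (3 Dec 2014) before Lindqvist (1 Feb 2016).
Eriksen and Oyelaran both have world ranking 29, so the next rule applies.
Among Eriksen and Oyelaran, alphabetically by surname: Eriksen before Oyelaran.
So Salazar takes precedence.

Salazar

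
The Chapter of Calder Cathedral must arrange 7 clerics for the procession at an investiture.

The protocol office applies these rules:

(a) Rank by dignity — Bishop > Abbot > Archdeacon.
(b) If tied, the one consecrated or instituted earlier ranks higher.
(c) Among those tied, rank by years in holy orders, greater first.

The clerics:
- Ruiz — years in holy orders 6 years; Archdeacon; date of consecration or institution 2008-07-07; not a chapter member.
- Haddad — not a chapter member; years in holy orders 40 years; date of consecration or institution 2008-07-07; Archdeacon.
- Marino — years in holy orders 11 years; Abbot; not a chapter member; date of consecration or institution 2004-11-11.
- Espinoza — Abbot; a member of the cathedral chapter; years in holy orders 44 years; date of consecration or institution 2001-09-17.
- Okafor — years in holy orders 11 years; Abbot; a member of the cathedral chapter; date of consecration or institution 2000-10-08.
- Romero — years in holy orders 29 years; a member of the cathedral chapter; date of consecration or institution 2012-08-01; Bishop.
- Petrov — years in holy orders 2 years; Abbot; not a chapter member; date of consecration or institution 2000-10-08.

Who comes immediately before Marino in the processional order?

Espinoza

By dignity: Romero (Bishop); then Okafor, Petrov, Espinoza and Marino (Abbot); then Haddad and Ruiz (Archdeacon).
Among Okafor, Petrov, Espinoza and Marino, by date of consecration or institution (earlier first): Okafor and Petrov (2000-10-08) before Espinoza (2001-09-17) before Marino (2004-11-11).
Among Okafor and Petrov, by years in holy orders (higher first): Okafor (11 years) before Petrov (2 years).
Haddad and Ruiz both have date of consecration or institution 2008-07-07, so the next rule applies.
Among Haddad and Ruiz, by years in holy orders (higher first): Haddad (40 years) before Ruiz (6 years).
Order: Romero, Okafor, Petrov, Espinoza, Marino, Haddad, Ruiz.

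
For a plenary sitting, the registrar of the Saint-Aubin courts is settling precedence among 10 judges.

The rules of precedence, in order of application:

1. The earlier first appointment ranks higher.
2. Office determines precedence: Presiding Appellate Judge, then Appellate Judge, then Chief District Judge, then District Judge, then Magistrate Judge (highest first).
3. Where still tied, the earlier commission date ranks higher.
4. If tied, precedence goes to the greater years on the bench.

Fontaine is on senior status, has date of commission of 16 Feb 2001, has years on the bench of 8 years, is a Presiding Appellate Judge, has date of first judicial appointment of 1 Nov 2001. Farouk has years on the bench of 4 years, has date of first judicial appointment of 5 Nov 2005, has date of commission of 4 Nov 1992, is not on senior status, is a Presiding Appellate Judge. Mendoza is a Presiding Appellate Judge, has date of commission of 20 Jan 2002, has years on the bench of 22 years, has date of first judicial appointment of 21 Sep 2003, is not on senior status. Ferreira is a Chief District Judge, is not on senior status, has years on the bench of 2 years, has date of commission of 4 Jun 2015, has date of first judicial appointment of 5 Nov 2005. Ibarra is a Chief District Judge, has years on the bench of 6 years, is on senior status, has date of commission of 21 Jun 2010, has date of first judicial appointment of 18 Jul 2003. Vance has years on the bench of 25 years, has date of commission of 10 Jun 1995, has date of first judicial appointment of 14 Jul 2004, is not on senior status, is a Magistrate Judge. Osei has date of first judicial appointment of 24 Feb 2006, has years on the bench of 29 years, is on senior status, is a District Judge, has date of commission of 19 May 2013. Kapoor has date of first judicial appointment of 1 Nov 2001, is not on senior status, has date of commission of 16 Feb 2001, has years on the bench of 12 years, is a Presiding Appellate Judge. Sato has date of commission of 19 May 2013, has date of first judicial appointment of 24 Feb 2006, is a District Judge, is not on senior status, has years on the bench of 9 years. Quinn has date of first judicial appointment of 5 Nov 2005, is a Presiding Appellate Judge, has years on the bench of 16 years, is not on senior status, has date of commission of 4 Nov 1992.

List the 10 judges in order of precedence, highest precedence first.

By date of first judicial appointment (earlier first): Kapoor and Fontaine (both 1 Nov 2001); then Ibarra (18 Jul 2003); then Mendoza (21 Sep 2003); then Vance (14 Jul 2004); then Quinn, Farouk and Ferreira (each 5 Nov 2005); then Osei and Sato (both 24 Feb 2006).
Kapoor and Fontaine are each Presiding Appellate Judge, so the next rule applies.
Kapoor and Fontaine both have date of commission 16 Feb 2001, so the next rule applies.
Among Kapoor and Fontaine, by years on the bench (higher first): Kapoor (12 years) before Fontaine (8 years).
Among Quinn, Farouk and Ferreira, by office: Quinn and Farouk (Presiding Appellate Judge) before Ferreira (Chief District Judge).
Quinn and Farouk both have date of commission 4 Nov 1992, so the next rule applies.
Among Quinn and Farouk, by years on the bench (higher first): Quinn (16 years) before Farouk (4 years).
Osei and Sato are each District Judge, so the next rule applies.
Osei and Sato both have date of commission 19 May 2013, so the next rule applies.
Among Osei and Sato, by years on the bench (higher first): Osei (29 years) before Sato (9 years).
Full order: Kapoor, Fontaine, Ibarra, Mendoza, Vance, Quinn, Farouk, Ferreira, Osei, Sato.

Kapoor, Fontaine, Ibarra, Mendoza, Vance, Quinn, Farouk, Ferreira, Osei, Sato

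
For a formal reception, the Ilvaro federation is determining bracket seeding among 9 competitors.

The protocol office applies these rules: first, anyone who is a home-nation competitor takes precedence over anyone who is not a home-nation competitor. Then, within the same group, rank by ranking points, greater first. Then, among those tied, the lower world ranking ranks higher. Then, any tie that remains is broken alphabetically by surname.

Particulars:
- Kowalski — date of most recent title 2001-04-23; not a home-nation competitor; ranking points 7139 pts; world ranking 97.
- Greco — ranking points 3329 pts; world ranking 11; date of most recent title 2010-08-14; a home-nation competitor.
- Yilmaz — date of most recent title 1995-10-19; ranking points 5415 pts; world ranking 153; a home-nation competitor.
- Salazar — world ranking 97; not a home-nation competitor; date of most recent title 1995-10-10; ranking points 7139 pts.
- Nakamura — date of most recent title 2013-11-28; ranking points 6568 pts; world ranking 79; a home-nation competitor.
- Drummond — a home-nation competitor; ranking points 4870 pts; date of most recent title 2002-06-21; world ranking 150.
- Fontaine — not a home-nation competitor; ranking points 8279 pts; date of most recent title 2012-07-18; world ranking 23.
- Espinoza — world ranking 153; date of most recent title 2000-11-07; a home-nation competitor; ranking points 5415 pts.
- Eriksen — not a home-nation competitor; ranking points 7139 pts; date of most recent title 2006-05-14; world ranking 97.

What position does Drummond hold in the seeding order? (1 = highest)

By the first rule: Nakamura, Espinoza, Yilmaz, Drummond and Greco (each a home-nation competitor); then Fontaine, Eriksen, Kowalski and Salazar (each not a home-nation competitor).
Among Nakamura, Espinoza, Yilmaz, Drummond and Greco, by ranking points (higher first): Nakamura (6568 pts) before Espinoza and Yilmaz (5415 pts) before Drummond (4870 pts) before Greco (3329 pts).
Espinoza and Yilmaz both have world ranking 153, so the next rule applies.
Among Espinoza and Yilmaz, alphabetically by surname: Espinoza before Yilmaz.
Among Fontaine, Eriksen, Kowalski and Salazar, by ranking points (higher first): Fontaine (8279 pts) before Eriksen, Kowalski and Salazar (7139 pts).
Eriksen, Kowalski and Salazar all have world ranking 97, so the next rule applies.
Among Eriksen, Kowalski and Salazar, alphabetically by surname: Eriksen before Kowalski before Salazar.
Order: Nakamura, Espinoza, Yilmaz, Drummond, Greco, Fontaine, Eriksen, Kowalski, Salazar. So position 4.

4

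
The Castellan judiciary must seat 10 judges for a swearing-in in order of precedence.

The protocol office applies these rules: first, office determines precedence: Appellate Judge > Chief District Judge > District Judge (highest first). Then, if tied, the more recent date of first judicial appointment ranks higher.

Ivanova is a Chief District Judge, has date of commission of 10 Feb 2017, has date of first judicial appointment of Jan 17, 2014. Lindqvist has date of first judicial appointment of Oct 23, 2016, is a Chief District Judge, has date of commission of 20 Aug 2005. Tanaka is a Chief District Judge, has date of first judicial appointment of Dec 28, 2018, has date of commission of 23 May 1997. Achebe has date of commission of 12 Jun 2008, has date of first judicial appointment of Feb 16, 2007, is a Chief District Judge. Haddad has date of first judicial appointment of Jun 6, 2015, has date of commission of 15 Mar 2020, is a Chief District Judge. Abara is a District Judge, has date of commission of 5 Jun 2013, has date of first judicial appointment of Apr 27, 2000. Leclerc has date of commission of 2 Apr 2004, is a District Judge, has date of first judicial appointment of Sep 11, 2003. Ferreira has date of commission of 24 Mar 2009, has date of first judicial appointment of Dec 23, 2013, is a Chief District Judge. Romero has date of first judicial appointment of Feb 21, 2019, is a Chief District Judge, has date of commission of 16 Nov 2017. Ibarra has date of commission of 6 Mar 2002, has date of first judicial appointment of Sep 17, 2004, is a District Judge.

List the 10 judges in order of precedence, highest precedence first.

By office: Romero, Tanaka, Lindqvist, Haddad, Ivanova, Ferreira and Achebe (Chief District Judge); then Ibarra, Leclerc and Abara (District Judge).
Among Romero, Tanaka, Lindqvist, Haddad, Ivanova, Ferreira and Achebe, by date of first judicial appointment (later first): Romero (Feb 21, 2019) before Tanaka (Dec 28, 2018) before Lindqvist (Oct 23, 2016) before Haddad (Jun 6, 2015) before Ivanova (Jan 17, 2014) before Ferreira (Dec 23, 2013) before Achebe (Feb 16, 2007).
Among Ibarra, Leclerc and Abara, by date of first judicial appointment (later first): Ibarra (Sep 17, 2004) before Leclerc (Sep 11, 2003) before Abara (Apr 27, 2000).
Full order: Romero, Tanaka, Lindqvist, Haddad, Ivanova, Ferreira, Achebe, Ibarra, Leclerc, Abara.

Romero, Tanaka, Lindqvist, Haddad, Ivanova, Ferreira, Achebe, Ibarra, Leclerc, Abara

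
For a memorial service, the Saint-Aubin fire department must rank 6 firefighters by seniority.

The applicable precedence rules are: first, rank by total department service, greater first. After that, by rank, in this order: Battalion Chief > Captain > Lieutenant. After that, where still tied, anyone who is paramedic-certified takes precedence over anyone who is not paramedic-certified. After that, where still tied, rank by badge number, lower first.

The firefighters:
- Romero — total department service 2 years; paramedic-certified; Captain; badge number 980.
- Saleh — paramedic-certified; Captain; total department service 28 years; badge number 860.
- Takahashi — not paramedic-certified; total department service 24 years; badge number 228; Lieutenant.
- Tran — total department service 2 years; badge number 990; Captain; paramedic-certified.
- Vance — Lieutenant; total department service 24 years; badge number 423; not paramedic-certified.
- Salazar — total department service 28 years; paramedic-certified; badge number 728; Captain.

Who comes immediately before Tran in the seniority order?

By total department service (higher first): Salazar and Saleh (both 28 years); then Takahashi and Vance (both 24 years); then Romero and Tran (both 2 years).
Salazar and Saleh are each Captain, so the next rule applies.
Salazar and Saleh are each paramedic-certified, so the next rule applies.
Among Salazar and Saleh, by badge number (lower first): Salazar (728) before Saleh (860).
Takahashi and Vance are each Lieutenant, so the next rule applies.
Takahashi and Vance are each not paramedic-certified, so the next rule applies.
Among Takahashi and Vance, by badge number (lower first): Takahashi (228) before Vance (423).
Romero and Tran are each Captain, so the next rule applies.
Romero and Tran are each paramedic-certified, so the next rule applies.
Among Romero and Tran, by badge number (lower first): Romero (980) before Tran (990).
Order: Salazar, Saleh, Takahashi, Vance, Romero, Tran.

Romero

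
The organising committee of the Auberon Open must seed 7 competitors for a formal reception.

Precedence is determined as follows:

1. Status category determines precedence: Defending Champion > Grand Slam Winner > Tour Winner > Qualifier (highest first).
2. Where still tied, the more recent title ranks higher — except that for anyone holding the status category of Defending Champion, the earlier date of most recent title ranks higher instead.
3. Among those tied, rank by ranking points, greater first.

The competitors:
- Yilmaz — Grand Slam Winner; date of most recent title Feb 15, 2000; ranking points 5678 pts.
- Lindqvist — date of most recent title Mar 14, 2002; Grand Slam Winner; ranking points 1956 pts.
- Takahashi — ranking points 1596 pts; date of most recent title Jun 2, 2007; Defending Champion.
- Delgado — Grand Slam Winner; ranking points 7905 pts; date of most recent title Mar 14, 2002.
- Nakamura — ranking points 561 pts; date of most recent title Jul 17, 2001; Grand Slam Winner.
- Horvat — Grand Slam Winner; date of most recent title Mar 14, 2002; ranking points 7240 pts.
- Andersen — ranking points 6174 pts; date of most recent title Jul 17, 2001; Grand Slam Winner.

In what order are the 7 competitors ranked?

Takahashi, Delgado, Horvat, Lindqvist, Andersen, Nakamura, Yilmaz

By status category: Takahashi (Defending Champion); then Delgado, Horvat, Lindqvist, Andersen, Nakamura and Yilmaz (Grand Slam Winner).
Among Delgado, Horvat, Lindqvist, Andersen, Nakamura and Yilmaz, by date of most recent title (later first): Delgado, Horvat and Lindqvist (Mar 14, 2002) before Andersen and Nakamura (Jul 17, 2001) before Yilmaz (Feb 15, 2000).
Among Delgado, Horvat and Lindqvist, by ranking points (higher first): Delgado (7905 pts) before Horvat (7240 pts) before Lindqvist (1956 pts).
Among Andersen and Nakamura, by ranking points (higher first): Andersen (6174 pts) before Nakamura (561 pts).
Full order: Takahashi, Delgado, Horvat, Lindqvist, Andersen, Nakamura, Yilmaz.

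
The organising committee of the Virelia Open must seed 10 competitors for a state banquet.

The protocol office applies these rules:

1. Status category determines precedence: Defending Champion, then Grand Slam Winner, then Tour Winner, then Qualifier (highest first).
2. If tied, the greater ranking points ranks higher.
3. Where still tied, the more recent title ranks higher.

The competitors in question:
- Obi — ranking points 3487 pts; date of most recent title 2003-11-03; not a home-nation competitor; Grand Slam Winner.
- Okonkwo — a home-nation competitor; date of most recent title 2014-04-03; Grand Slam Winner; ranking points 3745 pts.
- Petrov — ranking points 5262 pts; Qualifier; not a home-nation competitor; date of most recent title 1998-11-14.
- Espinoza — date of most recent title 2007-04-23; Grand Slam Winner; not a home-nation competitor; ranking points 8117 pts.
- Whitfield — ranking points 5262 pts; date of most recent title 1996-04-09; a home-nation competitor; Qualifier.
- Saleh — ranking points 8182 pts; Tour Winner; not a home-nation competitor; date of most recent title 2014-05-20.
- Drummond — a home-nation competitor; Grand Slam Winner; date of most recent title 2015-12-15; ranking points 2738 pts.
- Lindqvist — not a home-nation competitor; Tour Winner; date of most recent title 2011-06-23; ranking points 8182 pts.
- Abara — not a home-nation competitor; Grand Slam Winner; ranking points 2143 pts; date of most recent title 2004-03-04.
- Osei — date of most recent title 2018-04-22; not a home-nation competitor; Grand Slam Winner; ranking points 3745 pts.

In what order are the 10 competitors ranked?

By status category: Espinoza, Osei, Okonkwo, Obi, Drummond and Abara (Grand Slam Winner); then Saleh and Lindqvist (Tour Winner); then Petrov and Whitfield (Qualifier).
Among Espinoza, Osei, Okonkwo, Obi, Drummond and Abara, by ranking points (higher first): Espinoza (8117 pts) before Osei and Okonkwo (3745 pts) before Obi (3487 pts) before Drummond (2738 pts) before Abara (2143 pts).
Among Osei and Okonkwo, by date of most recent title (later first): Osei (2018-04-22) before Okonkwo (2014-04-03).
Saleh and Lindqvist both have ranking points 8182 pts, so the next rule applies.
Among Saleh and Lindqvist, by date of most recent title (later first): Saleh (2014-05-20) before Lindqvist (2011-06-23).
Petrov and Whitfield both have ranking points 5262 pts, so the next rule applies.
Among Petrov and Whitfield, by date of most recent title (later first): Petrov (1998-11-14) before Whitfield (1996-04-09).
Full order: Espinoza, Osei, Okonkwo, Obi, Drummond, Abara, Saleh, Lindqvist, Petrov, Whitfield.

Espinoza, Osei, Okonkwo, Obi, Drummond, Abara, Saleh, Lindqvist, Petrov, Whitfield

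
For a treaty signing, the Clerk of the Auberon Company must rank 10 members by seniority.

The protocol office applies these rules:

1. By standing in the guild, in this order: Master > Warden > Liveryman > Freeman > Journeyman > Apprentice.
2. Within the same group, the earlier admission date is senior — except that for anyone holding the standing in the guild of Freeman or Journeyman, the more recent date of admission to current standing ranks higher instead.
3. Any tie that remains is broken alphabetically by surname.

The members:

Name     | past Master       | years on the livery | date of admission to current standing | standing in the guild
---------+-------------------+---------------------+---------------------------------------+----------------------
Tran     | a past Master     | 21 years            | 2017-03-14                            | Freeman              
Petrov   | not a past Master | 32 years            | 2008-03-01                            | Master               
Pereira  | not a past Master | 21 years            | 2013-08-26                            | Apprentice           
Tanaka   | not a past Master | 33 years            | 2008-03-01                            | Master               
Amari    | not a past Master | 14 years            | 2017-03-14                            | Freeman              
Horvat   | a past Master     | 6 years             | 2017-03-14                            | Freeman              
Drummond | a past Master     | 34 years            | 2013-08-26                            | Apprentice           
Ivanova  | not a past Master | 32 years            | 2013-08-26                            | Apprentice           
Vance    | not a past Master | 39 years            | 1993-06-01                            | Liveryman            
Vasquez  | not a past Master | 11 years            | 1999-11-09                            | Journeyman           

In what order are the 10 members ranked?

Petrov, Tanaka, Vance, Amari, Horvat, Tran, Vasquez, Drummond, Ivanova, Pereira

By standing in the guild: Petrov and Tanaka (Master); then Vance (Liveryman); then Amari, Horvat and Tran (Freeman); then Vasquez (Journeyman); then Drummond, Ivanova and Pereira (Apprentice).
Petrov and Tanaka both have date of admission to current standing 2008-03-01, so the next rule applies.
Among Petrov and Tanaka, alphabetically by surname: Petrov before Tanaka.
Amari, Horvat and Tran all have date of admission to current standing 2017-03-14, so the next rule applies.
Among Amari, Horvat and Tran, alphabetically by surname: Amari before Horvat before Tran.
Drummond, Ivanova and Pereira all have date of admission to current standing 2013-08-26, so the next rule applies.
Among Drummond, Ivanova and Pereira, alphabetically by surname: Drummond before Ivanova before Pereira.
Full order: Petrov, Tanaka, Vance, Amari, Horvat, Tran, Vasquez, Drummond, Ivanova, Pereira.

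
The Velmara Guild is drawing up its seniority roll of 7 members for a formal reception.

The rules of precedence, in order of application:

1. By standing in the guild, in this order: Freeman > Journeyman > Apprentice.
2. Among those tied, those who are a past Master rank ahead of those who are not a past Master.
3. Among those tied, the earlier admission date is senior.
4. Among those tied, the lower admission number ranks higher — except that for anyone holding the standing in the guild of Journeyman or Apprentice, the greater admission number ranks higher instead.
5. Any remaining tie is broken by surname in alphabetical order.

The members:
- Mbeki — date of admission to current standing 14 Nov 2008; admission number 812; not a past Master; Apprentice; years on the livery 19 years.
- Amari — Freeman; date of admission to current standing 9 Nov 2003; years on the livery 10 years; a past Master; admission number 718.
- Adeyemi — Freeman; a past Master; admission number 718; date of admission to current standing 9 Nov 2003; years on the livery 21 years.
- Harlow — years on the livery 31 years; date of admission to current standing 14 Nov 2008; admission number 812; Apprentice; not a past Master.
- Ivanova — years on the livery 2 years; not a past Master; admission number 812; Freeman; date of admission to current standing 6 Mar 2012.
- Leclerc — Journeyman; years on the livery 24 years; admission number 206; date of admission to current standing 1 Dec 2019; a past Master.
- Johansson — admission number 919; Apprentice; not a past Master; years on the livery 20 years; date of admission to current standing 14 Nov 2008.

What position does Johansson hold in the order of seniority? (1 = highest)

5

By standing in the guild: Adeyemi, Amari and Ivanova (Freeman); then Leclerc (Journeyman); then Johansson, Harlow and Mbeki (Apprentice).
Among Adeyemi, Amari and Ivanova, a past Master before not a past Master: Adeyemi and Amari (a past Master) before Ivanova (not a past Master).
Adeyemi and Amari both have date of admission to current standing 9 Nov 2003, so the next rule applies.
Adeyemi and Amari both have admission number 718, so the next rule applies.
Among Adeyemi and Amari, alphabetically by surname: Adeyemi before Amari.
Johansson, Harlow and Mbeki are each not a past Master, so the next rule applies.
Johansson, Harlow and Mbeki all have date of admission to current standing 14 Nov 2008, so the next rule applies.
Among Johansson, Harlow and Mbeki, by admission number (higher first) (reversed rule for this group): Johansson (919) before Harlow and Mbeki (812).
Among Harlow and Mbeki, alphabetically by surname: Harlow before Mbeki.
Order: Adeyemi, Amari, Ivanova, Leclerc, Johansson, Harlow, Mbeki. So position 5.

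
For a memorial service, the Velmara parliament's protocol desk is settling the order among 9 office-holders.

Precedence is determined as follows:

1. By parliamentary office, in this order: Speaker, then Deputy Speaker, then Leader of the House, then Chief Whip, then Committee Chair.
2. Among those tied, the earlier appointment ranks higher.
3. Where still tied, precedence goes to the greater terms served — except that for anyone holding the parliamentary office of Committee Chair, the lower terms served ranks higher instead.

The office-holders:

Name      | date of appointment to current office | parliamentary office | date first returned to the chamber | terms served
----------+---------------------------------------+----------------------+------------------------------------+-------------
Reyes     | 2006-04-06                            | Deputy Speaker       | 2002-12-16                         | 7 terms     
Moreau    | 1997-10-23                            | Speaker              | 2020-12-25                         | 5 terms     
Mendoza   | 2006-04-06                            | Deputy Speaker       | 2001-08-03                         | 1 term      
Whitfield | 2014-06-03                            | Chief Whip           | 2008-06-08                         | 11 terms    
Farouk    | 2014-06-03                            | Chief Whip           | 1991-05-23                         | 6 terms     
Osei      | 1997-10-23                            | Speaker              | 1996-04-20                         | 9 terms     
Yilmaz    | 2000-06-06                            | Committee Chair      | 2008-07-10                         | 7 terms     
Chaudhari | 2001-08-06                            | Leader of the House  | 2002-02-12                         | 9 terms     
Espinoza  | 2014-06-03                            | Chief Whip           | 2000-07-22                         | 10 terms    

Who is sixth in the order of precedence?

Whitfield

By parliamentary office: Osei and Moreau (Speaker); then Reyes and Mendoza (Deputy Speaker); then Chaudhari (Leader of the House); then Whitfield, Espinoza and Farouk (Chief Whip); then Yilmaz (Committee Chair).
Osei and Moreau both have date of appointment to current office 1997-10-23, so the next rule applies.
Among Osei and Moreau, by terms served (higher first): Osei (9 terms) before Moreau (5 terms).
Reyes and Mendoza both have date of appointment to current office 2006-04-06, so the next rule applies.
Among Reyes and Mendoza, by terms served (higher first): Reyes (7 terms) before Mendoza (1 term).
Whitfield, Espinoza and Farouk all have date of appointment to current office 2014-06-03, so the next rule applies.
Among Whitfield, Espinoza and Farouk, by terms served (higher first): Whitfield (11 terms) before Espinoza (10 terms) before Farouk (6 terms).
Order: Osei, Moreau, Reyes, Mendoza, Chaudhari, Whitfield, Espinoza, Farouk, Yilmaz.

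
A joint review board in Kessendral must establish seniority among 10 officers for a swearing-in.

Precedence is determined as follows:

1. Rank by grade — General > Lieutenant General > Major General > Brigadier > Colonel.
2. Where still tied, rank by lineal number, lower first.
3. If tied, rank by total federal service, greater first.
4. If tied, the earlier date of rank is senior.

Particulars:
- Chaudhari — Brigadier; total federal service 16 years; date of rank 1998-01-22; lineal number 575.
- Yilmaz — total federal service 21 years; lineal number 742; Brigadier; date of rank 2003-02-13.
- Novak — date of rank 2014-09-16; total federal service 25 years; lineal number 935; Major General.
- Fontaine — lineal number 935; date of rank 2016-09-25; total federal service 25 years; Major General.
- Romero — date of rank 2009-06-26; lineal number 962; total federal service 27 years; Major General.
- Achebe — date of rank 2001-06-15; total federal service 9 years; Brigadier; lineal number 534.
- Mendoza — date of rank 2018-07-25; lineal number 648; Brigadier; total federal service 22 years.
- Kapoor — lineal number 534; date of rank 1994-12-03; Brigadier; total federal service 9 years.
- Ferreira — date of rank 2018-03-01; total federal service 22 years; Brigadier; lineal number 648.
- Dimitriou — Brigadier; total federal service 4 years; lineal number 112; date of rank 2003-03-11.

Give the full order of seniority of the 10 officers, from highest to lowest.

Novak, Fontaine, Romero, Dimitriou, Kapoor, Achebe, Chaudhari, Ferreira, Mendoza, Yilmaz

By grade: Novak, Fontaine and Romero (Major General); then Dimitriou, Kapoor, Achebe, Chaudhari, Ferreira, Mendoza and Yilmaz (Brigadier).
Among Novak, Fontaine and Romero, by lineal number (lower first): Novak and Fontaine (935) before Romero (962).
Novak and Fontaine both have total federal service 25 years, so the next rule applies.
Among Novak and Fontaine, by date of rank (earlier first): Novak (2014-09-16) before Fontaine (2016-09-25).
Among Dimitriou, Kapoor, Achebe, Chaudhari, Ferreira, Mendoza and Yilmaz, by lineal number (lower first): Dimitriou (112) before Kapoor and Achebe (534) before Chaudhari (575) before Ferreira and Mendoza (648) before Yilmaz (742).
Kapoor and Achebe both have total federal service 9 years, so the next rule applies.
Among Kapoor and Achebe, by date of rank (earlier first): Kapoor (1994-12-03) before Achebe (2001-06-15).
Ferreira and Mendoza both have total federal service 22 years, so the next rule applies.
Among Ferreira and Mendoza, by date of rank (earlier first): Ferreira (2018-03-01) before Mendoza (2018-07-25).
Full order: Novak, Fontaine, Romero, Dimitriou, Kapoor, Achebe, Chaudhari, Ferreira, Mendoza, Yilmaz.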